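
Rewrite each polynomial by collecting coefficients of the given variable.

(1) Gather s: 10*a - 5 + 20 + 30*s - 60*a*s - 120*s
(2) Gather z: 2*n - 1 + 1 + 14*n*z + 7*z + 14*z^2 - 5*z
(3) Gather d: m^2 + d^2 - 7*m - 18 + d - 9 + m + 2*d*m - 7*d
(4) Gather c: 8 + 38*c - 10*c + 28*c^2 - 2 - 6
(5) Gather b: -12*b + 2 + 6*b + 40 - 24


(1) = 10*a + s*(-60*a - 90) + 15
(2) = 2*n + 14*z^2 + z*(14*n + 2)
(3) = d^2 + d*(2*m - 6) + m^2 - 6*m - 27
(4) = 28*c^2 + 28*c
(5) = 18 - 6*b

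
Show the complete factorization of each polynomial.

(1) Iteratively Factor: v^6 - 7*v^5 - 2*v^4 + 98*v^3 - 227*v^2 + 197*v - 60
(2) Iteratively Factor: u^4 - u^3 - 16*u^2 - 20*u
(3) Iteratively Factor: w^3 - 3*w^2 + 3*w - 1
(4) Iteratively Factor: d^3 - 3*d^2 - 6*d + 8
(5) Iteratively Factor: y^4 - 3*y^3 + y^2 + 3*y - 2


(1) = (v - 5)*(v^5 - 2*v^4 - 12*v^3 + 38*v^2 - 37*v + 12) = (v - 5)*(v + 4)*(v^4 - 6*v^3 + 12*v^2 - 10*v + 3) = (v - 5)*(v - 1)*(v + 4)*(v^3 - 5*v^2 + 7*v - 3) = (v - 5)*(v - 1)^2*(v + 4)*(v^2 - 4*v + 3) = (v - 5)*(v - 3)*(v - 1)^2*(v + 4)*(v - 1)
(2) = (u)*(u^3 - u^2 - 16*u - 20) = u*(u - 5)*(u^2 + 4*u + 4) = u*(u - 5)*(u + 2)*(u + 2)
(3) = (w - 1)*(w^2 - 2*w + 1) = (w - 1)^2*(w - 1)
(4) = (d + 2)*(d^2 - 5*d + 4) = (d - 1)*(d + 2)*(d - 4)
(5) = (y - 2)*(y^3 - y^2 - y + 1) = (y - 2)*(y - 1)*(y^2 - 1) = (y - 2)*(y - 1)^2*(y + 1)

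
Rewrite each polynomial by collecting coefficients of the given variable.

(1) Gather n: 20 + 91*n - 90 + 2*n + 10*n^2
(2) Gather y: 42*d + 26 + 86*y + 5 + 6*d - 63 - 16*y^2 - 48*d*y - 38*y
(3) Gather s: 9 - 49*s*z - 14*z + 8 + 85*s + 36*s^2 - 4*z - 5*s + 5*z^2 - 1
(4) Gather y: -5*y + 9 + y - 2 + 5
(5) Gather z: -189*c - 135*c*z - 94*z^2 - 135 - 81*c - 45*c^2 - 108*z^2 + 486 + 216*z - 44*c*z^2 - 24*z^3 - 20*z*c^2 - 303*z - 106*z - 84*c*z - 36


(1) = 10*n^2 + 93*n - 70
(2) = 48*d - 16*y^2 + y*(48 - 48*d) - 32
(3) = 36*s^2 + s*(80 - 49*z) + 5*z^2 - 18*z + 16
(4) = 12 - 4*y
(5) = -45*c^2 - 270*c - 24*z^3 + z^2*(-44*c - 202) + z*(-20*c^2 - 219*c - 193) + 315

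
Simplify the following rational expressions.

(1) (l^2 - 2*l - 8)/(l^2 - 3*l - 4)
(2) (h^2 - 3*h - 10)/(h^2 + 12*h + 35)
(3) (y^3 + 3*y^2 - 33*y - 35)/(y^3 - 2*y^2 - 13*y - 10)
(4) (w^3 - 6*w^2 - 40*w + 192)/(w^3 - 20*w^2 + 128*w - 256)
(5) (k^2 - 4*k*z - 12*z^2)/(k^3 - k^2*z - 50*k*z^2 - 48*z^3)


(1) = (l + 2)/(l + 1)
(2) = (h^2 - 3*h - 10)/(h^2 + 12*h + 35)
(3) = (y + 7)/(y + 2)
(4) = (w + 6)/(w - 8)
(5) = (-k^2 + 4*k*z + 12*z^2)/(-k^3 + k^2*z + 50*k*z^2 + 48*z^3)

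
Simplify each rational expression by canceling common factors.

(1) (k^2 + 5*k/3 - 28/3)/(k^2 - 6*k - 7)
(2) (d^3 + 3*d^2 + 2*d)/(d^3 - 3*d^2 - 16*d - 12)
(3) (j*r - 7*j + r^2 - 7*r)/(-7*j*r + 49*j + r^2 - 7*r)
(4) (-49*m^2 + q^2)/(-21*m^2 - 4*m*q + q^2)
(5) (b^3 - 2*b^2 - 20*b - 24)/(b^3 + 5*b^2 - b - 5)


(1) = (3*k^2 + 5*k - 28)/(3*k^2 - 18*k - 21)
(2) = d/(d - 6)
(3) = (j + r)/(-7*j + r)
(4) = (7*m + q)/(3*m + q)
(5) = (b^3 - 2*b^2 - 20*b - 24)/(b^3 + 5*b^2 - b - 5)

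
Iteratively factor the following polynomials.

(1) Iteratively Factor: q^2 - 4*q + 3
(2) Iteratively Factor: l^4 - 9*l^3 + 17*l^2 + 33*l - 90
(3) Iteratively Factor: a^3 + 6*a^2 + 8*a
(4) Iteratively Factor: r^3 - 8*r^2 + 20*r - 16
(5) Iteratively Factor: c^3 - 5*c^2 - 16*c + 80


(1) = (q - 1)*(q - 3)
(2) = (l - 3)*(l^3 - 6*l^2 - l + 30) = (l - 3)*(l + 2)*(l^2 - 8*l + 15) = (l - 5)*(l - 3)*(l + 2)*(l - 3)
(3) = (a + 2)*(a^2 + 4*a) = (a + 2)*(a + 4)*(a)
(4) = (r - 2)*(r^2 - 6*r + 8) = (r - 4)*(r - 2)*(r - 2)
(5) = (c - 4)*(c^2 - c - 20) = (c - 4)*(c + 4)*(c - 5)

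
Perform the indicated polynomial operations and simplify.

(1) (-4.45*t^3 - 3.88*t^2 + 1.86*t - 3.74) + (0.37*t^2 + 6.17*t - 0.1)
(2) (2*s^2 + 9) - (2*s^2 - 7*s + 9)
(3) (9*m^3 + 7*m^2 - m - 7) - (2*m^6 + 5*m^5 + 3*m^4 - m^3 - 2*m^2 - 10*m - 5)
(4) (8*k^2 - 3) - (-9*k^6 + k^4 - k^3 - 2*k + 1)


(1) = -4.45*t^3 - 3.51*t^2 + 8.03*t - 3.84
(2) = 7*s
(3) = -2*m^6 - 5*m^5 - 3*m^4 + 10*m^3 + 9*m^2 + 9*m - 2
(4) = 9*k^6 - k^4 + k^3 + 8*k^2 + 2*k - 4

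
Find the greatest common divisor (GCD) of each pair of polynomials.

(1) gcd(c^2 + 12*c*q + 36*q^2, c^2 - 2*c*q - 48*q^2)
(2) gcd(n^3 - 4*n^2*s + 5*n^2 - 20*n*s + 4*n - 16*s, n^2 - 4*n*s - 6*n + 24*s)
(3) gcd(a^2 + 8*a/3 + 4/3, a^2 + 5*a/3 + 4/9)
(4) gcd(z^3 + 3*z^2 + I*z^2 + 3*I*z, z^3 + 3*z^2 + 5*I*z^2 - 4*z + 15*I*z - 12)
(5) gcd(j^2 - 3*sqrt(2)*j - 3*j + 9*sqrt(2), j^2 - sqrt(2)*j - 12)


(1) = gcd((c + 6*q)^2, (c - 8*q)*(c + 6*q)) = c + 6*q
(2) = gcd((n + 1)*(n + 4)*(n - 4*s), (n - 6)*(n - 4*s)) = -n + 4*s
(3) = 1
(4) = z^2 + z*(3 + I) + 3*I
(5) = gcd((j - 3)*(j - 3*sqrt(2)), (j - 3*sqrt(2))*(j + 2*sqrt(2))) = j - 3*sqrt(2)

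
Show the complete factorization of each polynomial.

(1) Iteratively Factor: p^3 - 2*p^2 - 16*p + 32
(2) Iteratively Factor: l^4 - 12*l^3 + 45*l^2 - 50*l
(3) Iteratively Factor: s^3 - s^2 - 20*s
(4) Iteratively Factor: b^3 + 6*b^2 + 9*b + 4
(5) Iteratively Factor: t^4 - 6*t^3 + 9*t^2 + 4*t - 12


(1) = (p - 4)*(p^2 + 2*p - 8) = (p - 4)*(p - 2)*(p + 4)
(2) = (l - 5)*(l^3 - 7*l^2 + 10*l) = (l - 5)^2*(l^2 - 2*l) = (l - 5)^2*(l - 2)*(l)
(3) = (s - 5)*(s^2 + 4*s) = s*(s - 5)*(s + 4)
(4) = (b + 4)*(b^2 + 2*b + 1) = (b + 1)*(b + 4)*(b + 1)
(5) = (t + 1)*(t^3 - 7*t^2 + 16*t - 12) = (t - 2)*(t + 1)*(t^2 - 5*t + 6) = (t - 3)*(t - 2)*(t + 1)*(t - 2)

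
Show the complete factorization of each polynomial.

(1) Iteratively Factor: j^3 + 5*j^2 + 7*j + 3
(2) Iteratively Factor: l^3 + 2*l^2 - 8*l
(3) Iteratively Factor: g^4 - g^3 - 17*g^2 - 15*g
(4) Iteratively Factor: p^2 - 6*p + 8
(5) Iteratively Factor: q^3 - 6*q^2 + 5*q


(1) = (j + 3)*(j^2 + 2*j + 1) = (j + 1)*(j + 3)*(j + 1)
(2) = (l)*(l^2 + 2*l - 8) = l*(l + 4)*(l - 2)
(3) = (g)*(g^3 - g^2 - 17*g - 15) = g*(g + 1)*(g^2 - 2*g - 15) = g*(g + 1)*(g + 3)*(g - 5)
(4) = (p - 4)*(p - 2)
(5) = (q - 1)*(q^2 - 5*q) = q*(q - 1)*(q - 5)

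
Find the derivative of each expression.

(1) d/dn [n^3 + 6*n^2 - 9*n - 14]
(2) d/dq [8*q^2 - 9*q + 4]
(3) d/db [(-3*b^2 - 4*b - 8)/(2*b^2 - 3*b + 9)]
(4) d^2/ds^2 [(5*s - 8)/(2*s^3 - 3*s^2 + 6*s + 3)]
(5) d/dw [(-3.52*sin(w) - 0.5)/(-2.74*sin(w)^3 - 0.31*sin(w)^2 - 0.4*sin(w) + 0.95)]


(1) = 3*n^2 + 12*n - 9
(2) = 16*q - 9
(3) = (17*b^2 - 22*b - 60)/(4*b^4 - 12*b^3 + 45*b^2 - 54*b + 81)
(4) = 6*(12*(5*s - 8)*(s^2 - s + 1)^2 + (-10*s^2 + 10*s - (2*s - 1)*(5*s - 8) - 10)*(2*s^3 - 3*s^2 + 6*s + 3))/(2*s^3 - 3*s^2 + 6*s + 3)^3
(5) = (-14.7772*sin(w) + 4.8224*sin(3*w) + 2.6006*cos(2*w) - 6.1446)*cos(w)/(2.74*sin(w)^3 + 0.31*sin(w)^2 + 0.4*sin(w) - 0.95)^2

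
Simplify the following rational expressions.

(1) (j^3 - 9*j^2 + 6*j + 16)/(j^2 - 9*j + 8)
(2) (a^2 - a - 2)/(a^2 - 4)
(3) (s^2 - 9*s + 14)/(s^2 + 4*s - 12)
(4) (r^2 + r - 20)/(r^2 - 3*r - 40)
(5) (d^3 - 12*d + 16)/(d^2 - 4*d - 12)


(1) = (j^2 - j - 2)/(j - 1)
(2) = (a + 1)/(a + 2)
(3) = (s - 7)/(s + 6)
(4) = (r - 4)/(r - 8)
(5) = (d^3 - 12*d + 16)/(d^2 - 4*d - 12)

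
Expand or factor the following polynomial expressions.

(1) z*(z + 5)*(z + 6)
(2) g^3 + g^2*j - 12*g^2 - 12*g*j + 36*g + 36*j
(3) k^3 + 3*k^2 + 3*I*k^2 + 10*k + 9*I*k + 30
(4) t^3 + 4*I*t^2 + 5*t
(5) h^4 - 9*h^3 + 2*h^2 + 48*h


(1) = z^3 + 11*z^2 + 30*z
(2) = (g - 6)^2*(g + j)
(3) = (k + 3)*(k - 2*I)*(k + 5*I)
(4) = t*(t - I)*(t + 5*I)
(5) = h*(h - 8)*(h - 3)*(h + 2)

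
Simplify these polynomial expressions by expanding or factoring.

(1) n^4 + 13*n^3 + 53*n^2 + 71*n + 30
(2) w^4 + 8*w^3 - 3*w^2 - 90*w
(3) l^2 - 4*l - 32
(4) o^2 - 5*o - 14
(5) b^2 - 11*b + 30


(1) = (n + 1)^2*(n + 5)*(n + 6)
(2) = w*(w - 3)*(w + 5)*(w + 6)
(3) = (l - 8)*(l + 4)
(4) = (o - 7)*(o + 2)
(5) = (b - 6)*(b - 5)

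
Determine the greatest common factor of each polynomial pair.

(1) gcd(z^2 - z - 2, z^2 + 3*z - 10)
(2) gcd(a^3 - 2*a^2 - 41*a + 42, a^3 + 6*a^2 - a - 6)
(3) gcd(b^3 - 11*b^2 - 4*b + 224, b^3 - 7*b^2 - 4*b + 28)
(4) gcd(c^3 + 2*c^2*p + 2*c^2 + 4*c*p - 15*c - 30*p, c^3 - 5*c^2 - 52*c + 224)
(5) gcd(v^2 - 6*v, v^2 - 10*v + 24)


(1) = gcd((z - 2)*(z + 1), (z - 2)*(z + 5)) = z - 2
(2) = a^2 + 5*a - 6
(3) = gcd((b - 8)*(b - 7)*(b + 4), (b - 7)*(b - 2)*(b + 2)) = b - 7
(4) = 1
(5) = v - 6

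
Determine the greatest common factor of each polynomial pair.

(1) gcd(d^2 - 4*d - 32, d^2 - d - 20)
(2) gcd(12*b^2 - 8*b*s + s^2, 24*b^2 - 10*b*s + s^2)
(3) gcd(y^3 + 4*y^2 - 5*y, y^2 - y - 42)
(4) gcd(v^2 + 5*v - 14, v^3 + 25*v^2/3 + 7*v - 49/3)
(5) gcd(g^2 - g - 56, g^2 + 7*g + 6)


(1) = gcd((d - 8)*(d + 4), (d - 5)*(d + 4)) = d + 4
(2) = -6*b + s
(3) = gcd(y*(y - 1)*(y + 5), (y - 7)*(y + 6)) = 1
(4) = gcd((v - 2)*(v + 7), (v - 1)*(v + 7/3)*(v + 7)) = v + 7
(5) = gcd((g - 8)*(g + 7), (g + 1)*(g + 6)) = 1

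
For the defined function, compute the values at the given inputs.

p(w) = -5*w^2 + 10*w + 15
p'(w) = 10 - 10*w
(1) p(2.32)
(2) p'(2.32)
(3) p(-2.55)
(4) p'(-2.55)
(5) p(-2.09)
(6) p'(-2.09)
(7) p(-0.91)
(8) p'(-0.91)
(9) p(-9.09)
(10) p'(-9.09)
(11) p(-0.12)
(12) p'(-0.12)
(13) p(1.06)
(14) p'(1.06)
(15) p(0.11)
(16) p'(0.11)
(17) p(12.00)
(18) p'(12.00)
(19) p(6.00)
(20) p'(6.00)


(1) = 11.29
(2) = -13.20
(3) = -43.01
(4) = 35.50
(5) = -27.74
(6) = 30.90
(7) = 1.76
(8) = 19.10
(9) = -489.04
(10) = 100.90
(11) = 13.73
(12) = 11.20
(13) = 19.98
(14) = -0.60
(15) = 16.04
(16) = 8.90
(17) = -585.00
(18) = -110.00
(19) = -105.00
(20) = -50.00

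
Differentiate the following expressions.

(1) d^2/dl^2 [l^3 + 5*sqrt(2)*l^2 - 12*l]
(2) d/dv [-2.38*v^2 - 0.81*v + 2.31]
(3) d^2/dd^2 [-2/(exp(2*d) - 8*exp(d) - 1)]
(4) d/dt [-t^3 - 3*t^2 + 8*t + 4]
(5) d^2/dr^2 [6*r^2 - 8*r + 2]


(1) = 6*l + 10*sqrt(2)
(2) = -4.76*v - 0.81
(3) = 8*(2*(exp(d) - 4)^2*exp(d) + (exp(d) - 2)*(-exp(2*d) + 8*exp(d) + 1))*exp(d)/(-exp(2*d) + 8*exp(d) + 1)^3
(4) = -3*t^2 - 6*t + 8
(5) = 12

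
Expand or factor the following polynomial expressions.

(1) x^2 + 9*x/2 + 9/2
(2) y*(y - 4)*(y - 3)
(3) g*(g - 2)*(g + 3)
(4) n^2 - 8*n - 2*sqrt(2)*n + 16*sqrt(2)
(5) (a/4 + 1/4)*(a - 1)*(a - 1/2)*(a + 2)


(1) = (x + 3/2)*(x + 3)
(2) = y^3 - 7*y^2 + 12*y
(3) = g^3 + g^2 - 6*g
(4) = (n - 8)*(n - 2*sqrt(2))
(5) = a^4/4 + 3*a^3/8 - a^2/2 - 3*a/8 + 1/4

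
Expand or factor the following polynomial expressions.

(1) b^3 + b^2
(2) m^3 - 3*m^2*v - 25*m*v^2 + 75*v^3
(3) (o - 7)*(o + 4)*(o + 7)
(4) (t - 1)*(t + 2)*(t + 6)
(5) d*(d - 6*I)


(1) = b^2*(b + 1)
(2) = (m - 5*v)*(m - 3*v)*(m + 5*v)
(3) = o^3 + 4*o^2 - 49*o - 196
(4) = t^3 + 7*t^2 + 4*t - 12
(5) = d^2 - 6*I*d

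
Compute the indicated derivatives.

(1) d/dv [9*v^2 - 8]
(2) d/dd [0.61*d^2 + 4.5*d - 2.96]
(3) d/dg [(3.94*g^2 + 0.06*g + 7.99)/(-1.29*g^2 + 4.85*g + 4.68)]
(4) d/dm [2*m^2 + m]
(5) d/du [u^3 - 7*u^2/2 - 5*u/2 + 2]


(1) = 18*v
(2) = 1.22*d + 4.5
(3) = (19.1864*g^2 + 57.4926*g - 38.4707)/(1.6641*g^4 - 12.513*g^3 + 11.4481*g^2 + 45.396*g + 21.9024)
(4) = 4*m + 1
(5) = 3*u^2 - 7*u - 5/2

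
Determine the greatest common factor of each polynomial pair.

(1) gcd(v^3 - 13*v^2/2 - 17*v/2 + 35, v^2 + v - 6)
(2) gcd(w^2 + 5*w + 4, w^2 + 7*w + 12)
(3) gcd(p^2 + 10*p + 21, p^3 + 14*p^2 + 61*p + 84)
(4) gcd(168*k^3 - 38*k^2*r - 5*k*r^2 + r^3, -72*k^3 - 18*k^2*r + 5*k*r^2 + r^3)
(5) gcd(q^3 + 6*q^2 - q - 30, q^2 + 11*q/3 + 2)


(1) = gcd((v - 7)*(v - 2)*(v + 5/2), (v - 2)*(v + 3)) = v - 2
(2) = gcd((w + 1)*(w + 4), (w + 3)*(w + 4)) = w + 4
(3) = p^2 + 10*p + 21
(4) = -24*k^2 + 2*k*r + r^2
(5) = q + 3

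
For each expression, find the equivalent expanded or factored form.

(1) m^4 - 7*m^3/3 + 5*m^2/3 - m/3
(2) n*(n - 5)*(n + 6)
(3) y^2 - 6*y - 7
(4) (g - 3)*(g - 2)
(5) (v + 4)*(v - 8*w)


(1) = m*(m - 1)^2*(m - 1/3)
(2) = n^3 + n^2 - 30*n
(3) = (y - 7)*(y + 1)
(4) = g^2 - 5*g + 6
(5) = v^2 - 8*v*w + 4*v - 32*w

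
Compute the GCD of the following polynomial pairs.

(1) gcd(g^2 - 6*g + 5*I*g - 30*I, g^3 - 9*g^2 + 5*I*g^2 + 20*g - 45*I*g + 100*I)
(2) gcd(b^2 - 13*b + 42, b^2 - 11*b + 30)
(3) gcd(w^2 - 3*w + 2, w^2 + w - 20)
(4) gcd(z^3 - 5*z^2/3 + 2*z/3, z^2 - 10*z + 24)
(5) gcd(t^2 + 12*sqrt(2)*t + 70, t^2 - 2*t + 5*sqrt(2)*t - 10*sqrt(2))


(1) = gcd((g - 6)*(g + 5*I), (g - 5)*(g - 4)*(g + 5*I)) = g + 5*I
(2) = b - 6
(3) = gcd((w - 2)*(w - 1), (w - 4)*(w + 5)) = 1
(4) = gcd(z*(z - 1)*(z - 2/3), (z - 6)*(z - 4)) = 1
(5) = gcd((t + 5*sqrt(2))*(t + 7*sqrt(2)), (t - 2)*(t + 5*sqrt(2))) = t + 5*sqrt(2)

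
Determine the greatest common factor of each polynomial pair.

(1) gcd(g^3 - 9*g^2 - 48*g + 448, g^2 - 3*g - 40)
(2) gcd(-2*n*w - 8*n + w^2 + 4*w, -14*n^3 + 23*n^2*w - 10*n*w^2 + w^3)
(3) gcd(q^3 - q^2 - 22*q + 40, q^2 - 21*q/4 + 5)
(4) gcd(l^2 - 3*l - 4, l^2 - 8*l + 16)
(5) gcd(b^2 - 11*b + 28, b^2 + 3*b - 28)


(1) = gcd((g - 8)^2*(g + 7), (g - 8)*(g + 5)) = g - 8
(2) = -2*n + w
(3) = q - 4
(4) = l - 4
(5) = gcd((b - 7)*(b - 4), (b - 4)*(b + 7)) = b - 4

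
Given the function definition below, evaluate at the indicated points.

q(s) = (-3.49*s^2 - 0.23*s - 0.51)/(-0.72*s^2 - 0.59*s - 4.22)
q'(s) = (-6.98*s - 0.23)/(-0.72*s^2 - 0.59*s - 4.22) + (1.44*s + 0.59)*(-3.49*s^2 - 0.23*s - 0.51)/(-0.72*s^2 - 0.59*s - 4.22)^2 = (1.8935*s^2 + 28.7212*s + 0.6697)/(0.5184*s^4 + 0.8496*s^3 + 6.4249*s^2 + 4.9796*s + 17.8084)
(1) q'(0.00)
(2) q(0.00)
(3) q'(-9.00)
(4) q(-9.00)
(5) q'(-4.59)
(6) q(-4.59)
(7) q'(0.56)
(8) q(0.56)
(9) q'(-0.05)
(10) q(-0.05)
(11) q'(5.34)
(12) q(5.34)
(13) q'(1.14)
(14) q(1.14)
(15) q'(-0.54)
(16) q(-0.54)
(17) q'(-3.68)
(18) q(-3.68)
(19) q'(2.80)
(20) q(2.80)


(1) = 0.04
(2) = 0.12
(3) = -0.03
(4) = 4.91
(5) = -0.33
(6) = 4.38
(7) = 0.76
(8) = 0.36
(9) = -0.04
(10) = 0.12
(11) = 0.27
(12) = 3.63
(13) = 1.06
(14) = 0.91
(15) = -0.85
(16) = 0.34
(17) = -0.57
(18) = 3.98
(19) = 0.72
(20) = 2.48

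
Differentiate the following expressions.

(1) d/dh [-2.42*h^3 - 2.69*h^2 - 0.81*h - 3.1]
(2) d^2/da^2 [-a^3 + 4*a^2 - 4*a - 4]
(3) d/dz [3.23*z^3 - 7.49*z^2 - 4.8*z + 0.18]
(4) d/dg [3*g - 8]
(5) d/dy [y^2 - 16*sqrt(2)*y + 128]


(1) = -7.26*h^2 - 5.38*h - 0.81
(2) = 8 - 6*a
(3) = 9.69*z^2 - 14.98*z - 4.8
(4) = 3
(5) = 2*y - 16*sqrt(2)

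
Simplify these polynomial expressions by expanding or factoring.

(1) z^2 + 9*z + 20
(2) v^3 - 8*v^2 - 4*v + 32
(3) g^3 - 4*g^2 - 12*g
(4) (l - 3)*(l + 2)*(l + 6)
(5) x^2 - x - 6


(1) = (z + 4)*(z + 5)
(2) = (v - 8)*(v - 2)*(v + 2)
(3) = g*(g - 6)*(g + 2)
(4) = l^3 + 5*l^2 - 12*l - 36
(5) = (x - 3)*(x + 2)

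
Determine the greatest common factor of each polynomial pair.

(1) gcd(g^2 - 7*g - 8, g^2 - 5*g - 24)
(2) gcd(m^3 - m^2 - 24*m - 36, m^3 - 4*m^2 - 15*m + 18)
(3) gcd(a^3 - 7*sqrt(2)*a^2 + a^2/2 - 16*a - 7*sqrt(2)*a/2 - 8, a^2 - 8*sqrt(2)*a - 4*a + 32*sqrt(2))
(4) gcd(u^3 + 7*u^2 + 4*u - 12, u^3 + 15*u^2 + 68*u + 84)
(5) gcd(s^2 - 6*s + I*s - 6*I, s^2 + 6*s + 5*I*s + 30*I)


(1) = gcd((g - 8)*(g + 1), (g - 8)*(g + 3)) = g - 8
(2) = m^2 - 3*m - 18
(3) = a - 8*sqrt(2)
(4) = gcd((u - 1)*(u + 2)*(u + 6), (u + 2)*(u + 6)*(u + 7)) = u^2 + 8*u + 12
(5) = gcd((s - 6)*(s + I), (s + 6)*(s + 5*I)) = 1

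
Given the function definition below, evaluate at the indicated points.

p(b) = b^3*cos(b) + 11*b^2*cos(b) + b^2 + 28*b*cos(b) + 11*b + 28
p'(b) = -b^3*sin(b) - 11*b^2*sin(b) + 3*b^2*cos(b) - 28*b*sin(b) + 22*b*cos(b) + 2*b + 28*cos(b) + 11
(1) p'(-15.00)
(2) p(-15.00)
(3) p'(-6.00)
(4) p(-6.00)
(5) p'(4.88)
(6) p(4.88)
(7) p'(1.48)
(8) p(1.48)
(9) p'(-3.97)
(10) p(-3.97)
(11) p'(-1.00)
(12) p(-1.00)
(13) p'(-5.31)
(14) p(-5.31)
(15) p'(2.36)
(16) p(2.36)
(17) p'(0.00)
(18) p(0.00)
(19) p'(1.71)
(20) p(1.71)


(1) = -1160.74
(2) = 1090.79
(3) = -0.51
(4) = 9.52
(5) = 562.86
(6) = 191.38
(7) = -48.45
(8) = 52.71
(9) = 11.48
(10) = 0.33
(11) = -1.28
(12) = 8.27
(13) = -11.72
(14) = 4.40
(15) = -151.83
(16) = -40.19
(17) = 39.00
(18) = 28.00
(19) = -80.12
(20) = 37.93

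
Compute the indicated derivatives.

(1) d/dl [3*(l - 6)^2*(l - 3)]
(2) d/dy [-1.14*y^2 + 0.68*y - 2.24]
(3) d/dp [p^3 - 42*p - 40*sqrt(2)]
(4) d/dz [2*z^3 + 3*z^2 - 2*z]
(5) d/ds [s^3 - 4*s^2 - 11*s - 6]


(1) = 9*(l - 6)*(l - 4)
(2) = 0.68 - 2.28*y
(3) = 3*p^2 - 42
(4) = 6*z^2 + 6*z - 2
(5) = 3*s^2 - 8*s - 11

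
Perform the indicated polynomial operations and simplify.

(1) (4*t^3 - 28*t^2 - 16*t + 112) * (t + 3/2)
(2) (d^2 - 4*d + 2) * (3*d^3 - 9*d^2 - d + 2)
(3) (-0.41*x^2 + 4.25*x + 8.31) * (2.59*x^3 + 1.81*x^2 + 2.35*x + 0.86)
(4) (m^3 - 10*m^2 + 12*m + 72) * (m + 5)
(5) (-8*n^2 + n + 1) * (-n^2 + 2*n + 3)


(1) = 4*t^4 - 22*t^3 - 58*t^2 + 88*t + 168
(2) = 3*d^5 - 21*d^4 + 41*d^3 - 12*d^2 - 10*d + 4
(3) = -1.0619*x^5 + 10.2654*x^4 + 28.2519*x^3 + 24.676*x^2 + 23.1835*x + 7.1466
(4) = m^4 - 5*m^3 - 38*m^2 + 132*m + 360
(5) = 8*n^4 - 17*n^3 - 23*n^2 + 5*n + 3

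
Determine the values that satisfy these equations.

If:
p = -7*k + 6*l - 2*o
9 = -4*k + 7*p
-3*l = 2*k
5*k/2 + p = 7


Then:
k = 80/43
l = -160/129
o = -981/86
p = 101/43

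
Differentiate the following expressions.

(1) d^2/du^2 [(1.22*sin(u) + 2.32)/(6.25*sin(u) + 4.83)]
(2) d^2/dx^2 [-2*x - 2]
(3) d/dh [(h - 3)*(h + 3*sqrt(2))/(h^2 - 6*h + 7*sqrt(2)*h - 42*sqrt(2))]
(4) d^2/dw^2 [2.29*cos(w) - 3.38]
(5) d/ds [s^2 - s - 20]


(1) = (-53.79625*sin(u)^2 + 41.573742*sin(u) + 107.5925)/(244.140625*sin(u)^3 + 566.015625*sin(u)^2 + 437.416875*sin(u) + 112.678587)
(2) = 0
(3) = (-3*h^2 + 4*sqrt(2)*h^2 - 66*sqrt(2)*h - 126 + 72*sqrt(2))/(h^4 - 12*h^3 + 14*sqrt(2)*h^3 - 168*sqrt(2)*h^2 + 134*h^2 - 1176*h + 504*sqrt(2)*h + 3528)
(4) = -2.29*cos(w)
(5) = 2*s - 1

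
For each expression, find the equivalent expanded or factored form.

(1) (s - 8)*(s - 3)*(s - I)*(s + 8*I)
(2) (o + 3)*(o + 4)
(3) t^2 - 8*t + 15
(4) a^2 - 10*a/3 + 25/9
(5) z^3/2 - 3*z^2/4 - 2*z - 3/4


(1) = s^4 - 11*s^3 + 7*I*s^3 + 32*s^2 - 77*I*s^2 - 88*s + 168*I*s + 192
(2) = o^2 + 7*o + 12
(3) = (t - 5)*(t - 3)
(4) = (a - 5/3)^2
(5) = (z/2 + 1/2)*(z - 3)*(z + 1/2)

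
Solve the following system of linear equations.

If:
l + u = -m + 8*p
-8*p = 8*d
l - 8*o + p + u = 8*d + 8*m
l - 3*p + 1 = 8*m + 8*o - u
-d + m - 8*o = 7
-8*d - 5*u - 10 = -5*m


Then:
d = -1/12
l = 13/15
m = 5/6
o = -73/96
p = 1/12
u = -31/30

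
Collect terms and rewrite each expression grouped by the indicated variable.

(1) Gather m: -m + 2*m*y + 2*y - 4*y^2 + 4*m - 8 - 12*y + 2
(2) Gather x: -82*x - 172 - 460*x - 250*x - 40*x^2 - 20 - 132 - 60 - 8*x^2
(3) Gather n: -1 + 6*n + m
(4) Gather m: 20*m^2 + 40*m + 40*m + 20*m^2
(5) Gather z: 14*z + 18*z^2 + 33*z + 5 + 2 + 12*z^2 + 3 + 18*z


(1) = m*(2*y + 3) - 4*y^2 - 10*y - 6
(2) = -48*x^2 - 792*x - 384
(3) = m + 6*n - 1
(4) = 40*m^2 + 80*m
(5) = 30*z^2 + 65*z + 10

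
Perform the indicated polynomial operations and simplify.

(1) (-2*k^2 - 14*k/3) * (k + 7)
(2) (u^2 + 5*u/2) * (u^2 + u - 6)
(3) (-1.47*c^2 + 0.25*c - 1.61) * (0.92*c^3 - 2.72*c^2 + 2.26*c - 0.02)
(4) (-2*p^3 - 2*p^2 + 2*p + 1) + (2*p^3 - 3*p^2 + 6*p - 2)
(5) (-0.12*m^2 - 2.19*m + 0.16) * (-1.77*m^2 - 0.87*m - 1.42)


(1) = -2*k^3 - 56*k^2/3 - 98*k/3
(2) = u^4 + 7*u^3/2 - 7*u^2/2 - 15*u
(3) = -1.3524*c^5 + 4.2284*c^4 - 5.4834*c^3 + 4.9736*c^2 - 3.6436*c + 0.0322
(4) = -5*p^2 + 8*p - 1
(5) = 0.2124*m^4 + 3.9807*m^3 + 1.7925*m^2 + 2.9706*m - 0.2272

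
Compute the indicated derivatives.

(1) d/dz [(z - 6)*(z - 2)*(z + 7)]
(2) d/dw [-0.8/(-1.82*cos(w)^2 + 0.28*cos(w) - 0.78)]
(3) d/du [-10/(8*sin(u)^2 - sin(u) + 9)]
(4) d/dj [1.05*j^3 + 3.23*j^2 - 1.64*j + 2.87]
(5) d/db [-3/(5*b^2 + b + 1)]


(1) = 3*z^2 - 2*z - 44
(2) = (2.912*cos(w) - 0.224)*sin(w)/(1.82*cos(w)^2 - 0.28*cos(w) + 0.78)^2
(3) = 10*(16*sin(u) - 1)*cos(u)/(8*sin(u)^2 - sin(u) + 9)^2
(4) = 3.15*j^2 + 6.46*j - 1.64
(5) = 3*(10*b + 1)/(5*b^2 + b + 1)^2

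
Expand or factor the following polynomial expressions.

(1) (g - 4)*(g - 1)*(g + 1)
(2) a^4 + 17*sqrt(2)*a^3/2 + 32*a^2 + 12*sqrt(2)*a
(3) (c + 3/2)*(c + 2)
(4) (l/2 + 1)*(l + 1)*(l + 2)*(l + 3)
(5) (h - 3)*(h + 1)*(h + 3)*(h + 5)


(1) = g^3 - 4*g^2 - g + 4
(2) = a*(a + sqrt(2)/2)*(a + 2*sqrt(2))*(a + 6*sqrt(2))
(3) = c^2 + 7*c/2 + 3
(4) = l^4/2 + 4*l^3 + 23*l^2/2 + 14*l + 6
(5) = h^4 + 6*h^3 - 4*h^2 - 54*h - 45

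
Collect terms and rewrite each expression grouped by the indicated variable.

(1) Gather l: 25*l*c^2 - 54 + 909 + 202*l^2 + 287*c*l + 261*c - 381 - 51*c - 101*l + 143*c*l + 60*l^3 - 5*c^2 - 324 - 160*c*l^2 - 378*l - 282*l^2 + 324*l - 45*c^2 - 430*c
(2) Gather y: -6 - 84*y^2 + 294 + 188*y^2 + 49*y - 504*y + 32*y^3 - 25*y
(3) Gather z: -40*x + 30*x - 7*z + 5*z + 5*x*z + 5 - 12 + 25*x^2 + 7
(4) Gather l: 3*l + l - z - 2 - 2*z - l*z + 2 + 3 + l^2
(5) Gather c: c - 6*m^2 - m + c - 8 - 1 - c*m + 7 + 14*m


(1) = -50*c^2 - 220*c + 60*l^3 + l^2*(-160*c - 80) + l*(25*c^2 + 430*c - 155) + 150
(2) = 32*y^3 + 104*y^2 - 480*y + 288
(3) = 25*x^2 - 10*x + z*(5*x - 2)
(4) = l^2 + l*(4 - z) - 3*z + 3
(5) = c*(2 - m) - 6*m^2 + 13*m - 2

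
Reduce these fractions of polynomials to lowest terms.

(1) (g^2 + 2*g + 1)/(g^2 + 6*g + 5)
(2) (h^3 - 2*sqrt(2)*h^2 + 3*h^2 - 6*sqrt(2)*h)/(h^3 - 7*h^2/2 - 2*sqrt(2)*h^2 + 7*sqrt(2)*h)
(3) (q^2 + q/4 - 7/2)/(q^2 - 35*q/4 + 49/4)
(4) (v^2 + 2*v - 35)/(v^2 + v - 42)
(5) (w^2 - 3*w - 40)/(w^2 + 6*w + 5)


(1) = (g + 1)/(g + 5)
(2) = (2*h + 6)/(2*h - 7)
(3) = (q + 2)/(q - 7)
(4) = (v - 5)/(v - 6)
(5) = (w - 8)/(w + 1)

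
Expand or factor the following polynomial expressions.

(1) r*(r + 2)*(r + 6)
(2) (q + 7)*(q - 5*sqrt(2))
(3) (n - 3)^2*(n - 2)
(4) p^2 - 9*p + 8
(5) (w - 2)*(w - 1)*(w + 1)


(1) = r^3 + 8*r^2 + 12*r
(2) = q^2 - 5*sqrt(2)*q + 7*q - 35*sqrt(2)
(3) = n^3 - 8*n^2 + 21*n - 18
(4) = (p - 8)*(p - 1)
(5) = w^3 - 2*w^2 - w + 2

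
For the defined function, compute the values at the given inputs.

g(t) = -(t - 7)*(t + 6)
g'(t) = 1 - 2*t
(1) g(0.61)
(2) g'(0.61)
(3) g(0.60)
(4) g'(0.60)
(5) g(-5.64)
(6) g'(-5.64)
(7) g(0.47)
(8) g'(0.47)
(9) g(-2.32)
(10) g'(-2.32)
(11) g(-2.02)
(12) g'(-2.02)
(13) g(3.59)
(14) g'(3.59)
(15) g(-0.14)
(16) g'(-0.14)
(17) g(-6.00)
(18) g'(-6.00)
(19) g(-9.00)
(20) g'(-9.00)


(1) = 42.24
(2) = -0.22
(3) = 42.24
(4) = -0.20
(5) = 4.55
(6) = 12.28
(7) = 42.25
(8) = 0.06
(9) = 34.30
(10) = 5.64
(11) = 35.90
(12) = 5.04
(13) = 32.70
(14) = -6.18
(15) = 41.84
(16) = 1.28
(17) = 0.00
(18) = 13.00
(19) = -48.00
(20) = 19.00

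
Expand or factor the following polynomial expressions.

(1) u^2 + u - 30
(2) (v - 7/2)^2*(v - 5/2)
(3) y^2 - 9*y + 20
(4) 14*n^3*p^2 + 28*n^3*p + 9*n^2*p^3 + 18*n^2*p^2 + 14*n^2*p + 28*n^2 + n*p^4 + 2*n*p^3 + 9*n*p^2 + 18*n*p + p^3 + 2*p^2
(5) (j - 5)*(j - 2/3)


(1) = (u - 5)*(u + 6)
(2) = v^3 - 19*v^2/2 + 119*v/4 - 245/8
(3) = (y - 5)*(y - 4)
(4) = (2*n + p)*(7*n + p)*(p + 2)*(n*p + 1)
(5) = j^2 - 17*j/3 + 10/3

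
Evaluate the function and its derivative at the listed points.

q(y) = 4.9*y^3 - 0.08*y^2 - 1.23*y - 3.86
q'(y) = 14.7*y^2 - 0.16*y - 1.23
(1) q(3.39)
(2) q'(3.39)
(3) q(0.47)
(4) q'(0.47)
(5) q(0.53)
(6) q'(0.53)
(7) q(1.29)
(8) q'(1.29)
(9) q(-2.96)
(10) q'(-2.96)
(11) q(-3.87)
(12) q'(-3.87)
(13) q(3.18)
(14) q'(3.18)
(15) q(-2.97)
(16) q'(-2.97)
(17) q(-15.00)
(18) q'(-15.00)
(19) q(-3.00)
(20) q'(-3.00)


(1) = 181.95
(2) = 167.16
(3) = -3.95
(4) = 1.94
(5) = -3.80
(6) = 2.81
(7) = 4.94
(8) = 23.03
(9) = -128.00
(10) = 128.04
(11) = -284.31
(12) = 219.55
(13) = 148.99
(14) = 146.91
(15) = -129.28
(16) = 128.91
(17) = -16540.91
(18) = 3308.67
(19) = -133.19
(20) = 131.55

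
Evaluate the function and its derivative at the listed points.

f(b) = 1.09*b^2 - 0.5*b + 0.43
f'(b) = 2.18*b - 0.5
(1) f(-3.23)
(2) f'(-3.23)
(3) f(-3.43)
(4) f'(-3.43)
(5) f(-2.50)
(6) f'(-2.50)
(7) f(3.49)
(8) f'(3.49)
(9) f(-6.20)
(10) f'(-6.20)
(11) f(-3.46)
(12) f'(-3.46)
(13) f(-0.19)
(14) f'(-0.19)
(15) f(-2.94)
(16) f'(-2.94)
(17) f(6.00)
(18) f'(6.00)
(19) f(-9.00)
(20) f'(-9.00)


(1) = 13.42
(2) = -7.54
(3) = 14.97
(4) = -7.98
(5) = 8.49
(6) = -5.95
(7) = 11.96
(8) = 7.11
(9) = 45.43
(10) = -14.02
(11) = 15.21
(12) = -8.04
(13) = 0.56
(14) = -0.91
(15) = 11.32
(16) = -6.91
(17) = 36.67
(18) = 12.58
(19) = 93.22
(20) = -20.12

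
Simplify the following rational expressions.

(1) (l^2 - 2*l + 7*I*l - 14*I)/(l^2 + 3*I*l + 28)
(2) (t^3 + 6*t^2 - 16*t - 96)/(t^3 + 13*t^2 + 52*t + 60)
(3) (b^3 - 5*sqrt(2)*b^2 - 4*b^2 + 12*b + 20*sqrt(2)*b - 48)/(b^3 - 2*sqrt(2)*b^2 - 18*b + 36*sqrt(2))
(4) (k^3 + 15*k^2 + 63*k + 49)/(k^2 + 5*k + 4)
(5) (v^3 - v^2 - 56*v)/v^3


(1) = (l - 2)/(l - 4*I)
(2) = (t^2 - 16)/(t^2 + 7*t + 10)
(3) = (b - 4)/(b + 3*sqrt(2))
(4) = (k^2 + 14*k + 49)/(k + 4)
(5) = (v^2 - v - 56)/v^2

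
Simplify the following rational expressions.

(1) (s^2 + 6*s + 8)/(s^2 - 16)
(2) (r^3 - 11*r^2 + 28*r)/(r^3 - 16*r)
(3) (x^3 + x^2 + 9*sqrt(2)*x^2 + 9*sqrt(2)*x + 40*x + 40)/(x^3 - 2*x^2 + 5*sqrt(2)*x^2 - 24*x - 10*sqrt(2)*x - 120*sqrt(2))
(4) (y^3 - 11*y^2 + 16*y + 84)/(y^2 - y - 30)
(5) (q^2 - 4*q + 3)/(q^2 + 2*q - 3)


(1) = (s + 2)/(s - 4)
(2) = (r - 7)/(r + 4)
(3) = (x^2 + x*(1 + 4*sqrt(2)) + 4*sqrt(2))/(x^2 - 2*x - 24)
(4) = (y^2 - 5*y - 14)/(y + 5)
(5) = (q - 3)/(q + 3)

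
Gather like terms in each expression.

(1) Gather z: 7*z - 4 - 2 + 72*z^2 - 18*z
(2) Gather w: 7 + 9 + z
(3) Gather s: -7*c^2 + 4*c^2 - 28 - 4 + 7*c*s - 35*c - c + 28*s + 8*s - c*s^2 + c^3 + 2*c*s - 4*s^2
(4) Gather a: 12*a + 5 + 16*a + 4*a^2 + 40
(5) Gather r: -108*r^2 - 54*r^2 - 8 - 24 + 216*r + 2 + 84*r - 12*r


(1) = 72*z^2 - 11*z - 6
(2) = z + 16
(3) = c^3 - 3*c^2 - 36*c + s^2*(-c - 4) + s*(9*c + 36) - 32
(4) = 4*a^2 + 28*a + 45
(5) = -162*r^2 + 288*r - 30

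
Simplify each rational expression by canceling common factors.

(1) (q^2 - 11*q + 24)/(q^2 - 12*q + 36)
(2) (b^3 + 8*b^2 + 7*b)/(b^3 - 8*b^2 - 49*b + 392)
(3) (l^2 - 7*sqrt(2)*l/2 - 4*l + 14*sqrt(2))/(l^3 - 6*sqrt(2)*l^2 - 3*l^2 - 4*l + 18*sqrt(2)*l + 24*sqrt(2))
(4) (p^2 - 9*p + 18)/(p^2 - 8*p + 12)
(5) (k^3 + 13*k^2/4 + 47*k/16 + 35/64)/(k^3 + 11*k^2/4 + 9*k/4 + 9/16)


(1) = (q^2 - 11*q + 24)/(q^2 - 12*q + 36)
(2) = (b^2 + b)/(b^2 - 15*b + 56)
(3) = (2*l - 7*sqrt(2))/(2*l^2 + l*(2 - 12*sqrt(2)) - 12*sqrt(2))
(4) = (p - 3)/(p - 2)
(5) = (64*k^3 + 208*k^2 + 188*k + 35)/(64*k^3 + 176*k^2 + 144*k + 36)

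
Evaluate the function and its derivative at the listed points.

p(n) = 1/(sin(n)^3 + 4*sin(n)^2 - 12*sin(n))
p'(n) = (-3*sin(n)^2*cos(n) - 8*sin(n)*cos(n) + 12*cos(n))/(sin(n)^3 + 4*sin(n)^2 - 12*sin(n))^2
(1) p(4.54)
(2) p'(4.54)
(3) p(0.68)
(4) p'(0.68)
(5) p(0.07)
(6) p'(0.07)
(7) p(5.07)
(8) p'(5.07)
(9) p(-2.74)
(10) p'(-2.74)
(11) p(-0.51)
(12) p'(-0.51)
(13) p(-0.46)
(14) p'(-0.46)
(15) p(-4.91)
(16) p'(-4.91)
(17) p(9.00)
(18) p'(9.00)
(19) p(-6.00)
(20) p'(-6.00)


(1) = 0.07
(2) = -0.01
(3) = -0.17
(4) = 0.14
(5) = -1.22
(6) = 16.98
(7) = 0.07
(8) = 0.03
(9) = 0.19
(10) = -0.49
(11) = 0.15
(12) = 0.30
(13) = 0.17
(14) = 0.37
(15) = -0.14
(16) = 0.01
(17) = -0.24
(18) = -0.42
(19) = -0.33
(20) = 1.00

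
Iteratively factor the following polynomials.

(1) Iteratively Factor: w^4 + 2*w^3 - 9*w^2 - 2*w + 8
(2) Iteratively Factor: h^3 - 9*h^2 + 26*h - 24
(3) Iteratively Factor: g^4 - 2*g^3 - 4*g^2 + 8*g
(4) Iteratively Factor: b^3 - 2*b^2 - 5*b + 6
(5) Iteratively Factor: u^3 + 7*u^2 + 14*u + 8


(1) = (w - 1)*(w^3 + 3*w^2 - 6*w - 8) = (w - 1)*(w + 4)*(w^2 - w - 2) = (w - 1)*(w + 1)*(w + 4)*(w - 2)
(2) = (h - 4)*(h^2 - 5*h + 6) = (h - 4)*(h - 3)*(h - 2)
(3) = (g - 2)*(g^3 - 4*g) = (g - 2)^2*(g^2 + 2*g) = g*(g - 2)^2*(g + 2)
(4) = (b - 3)*(b^2 + b - 2) = (b - 3)*(b + 2)*(b - 1)
(5) = (u + 4)*(u^2 + 3*u + 2) = (u + 2)*(u + 4)*(u + 1)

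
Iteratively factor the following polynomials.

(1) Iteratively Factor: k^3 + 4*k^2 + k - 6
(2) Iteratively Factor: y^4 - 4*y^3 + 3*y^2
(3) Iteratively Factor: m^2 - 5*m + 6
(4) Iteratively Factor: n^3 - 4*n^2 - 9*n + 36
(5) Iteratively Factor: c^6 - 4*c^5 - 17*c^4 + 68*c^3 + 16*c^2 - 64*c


(1) = (k + 3)*(k^2 + k - 2) = (k + 2)*(k + 3)*(k - 1)
(2) = (y)*(y^3 - 4*y^2 + 3*y) = y^2*(y^2 - 4*y + 3) = y^2*(y - 3)*(y - 1)
(3) = (m - 3)*(m - 2)
(4) = (n - 3)*(n^2 - n - 12) = (n - 4)*(n - 3)*(n + 3)
(5) = (c - 1)*(c^5 - 3*c^4 - 20*c^3 + 48*c^2 + 64*c) = (c - 1)*(c + 4)*(c^4 - 7*c^3 + 8*c^2 + 16*c) = c*(c - 1)*(c + 4)*(c^3 - 7*c^2 + 8*c + 16) = c*(c - 1)*(c + 1)*(c + 4)*(c^2 - 8*c + 16) = c*(c - 4)*(c - 1)*(c + 1)*(c + 4)*(c - 4)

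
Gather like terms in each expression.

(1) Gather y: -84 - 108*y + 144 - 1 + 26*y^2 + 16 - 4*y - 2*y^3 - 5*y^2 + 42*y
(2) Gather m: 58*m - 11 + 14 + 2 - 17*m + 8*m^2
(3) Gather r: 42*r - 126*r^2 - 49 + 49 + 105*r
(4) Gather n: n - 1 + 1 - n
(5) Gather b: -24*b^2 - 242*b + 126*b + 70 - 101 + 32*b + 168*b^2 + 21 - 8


(1) = -2*y^3 + 21*y^2 - 70*y + 75
(2) = 8*m^2 + 41*m + 5
(3) = -126*r^2 + 147*r
(4) = 0
(5) = 144*b^2 - 84*b - 18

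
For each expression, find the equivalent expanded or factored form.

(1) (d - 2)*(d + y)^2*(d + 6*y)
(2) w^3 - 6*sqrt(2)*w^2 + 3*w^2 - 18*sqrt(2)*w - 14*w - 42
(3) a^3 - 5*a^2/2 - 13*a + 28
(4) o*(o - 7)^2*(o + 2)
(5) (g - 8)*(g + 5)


(1) = d^4 + 8*d^3*y - 2*d^3 + 13*d^2*y^2 - 16*d^2*y + 6*d*y^3 - 26*d*y^2 - 12*y^3
(2) = (w + 3)*(w - 7*sqrt(2))*(w + sqrt(2))
(3) = (a - 4)*(a - 2)*(a + 7/2)
(4) = o^4 - 12*o^3 + 21*o^2 + 98*o
(5) = g^2 - 3*g - 40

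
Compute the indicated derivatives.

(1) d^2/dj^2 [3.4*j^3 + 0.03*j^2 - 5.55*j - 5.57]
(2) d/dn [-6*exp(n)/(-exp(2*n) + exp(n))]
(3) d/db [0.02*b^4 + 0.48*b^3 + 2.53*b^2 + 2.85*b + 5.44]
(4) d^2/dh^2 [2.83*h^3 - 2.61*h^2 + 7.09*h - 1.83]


(1) = 20.4*j + 0.06
(2) = -3/(2*sinh(n/2)^2)
(3) = 0.08*b^3 + 1.44*b^2 + 5.06*b + 2.85
(4) = 16.98*h - 5.22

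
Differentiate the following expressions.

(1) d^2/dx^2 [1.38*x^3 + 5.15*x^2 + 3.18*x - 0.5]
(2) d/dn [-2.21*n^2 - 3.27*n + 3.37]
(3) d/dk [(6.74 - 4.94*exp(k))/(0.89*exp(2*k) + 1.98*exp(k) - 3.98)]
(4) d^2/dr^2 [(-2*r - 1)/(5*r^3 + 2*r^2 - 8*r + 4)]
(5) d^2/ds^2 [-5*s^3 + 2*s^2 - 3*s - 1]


(1) = 8.28*x + 10.3
(2) = -4.42*n - 3.27
(3) = (4.3966*exp(2*k) - 11.9972*exp(k) + 6.316)*exp(k)/(0.7921*exp(4*k) + 3.5244*exp(3*k) - 3.164*exp(2*k) - 15.7608*exp(k) + 15.8404)
(4) = 12*(-25*r^5 - 35*r^4 - 28*r^3 + 58*r^2 + 26*r - 20)/(125*r^9 + 150*r^8 - 540*r^7 - 172*r^6 + 1104*r^5 - 528*r^4 - 656*r^3 + 864*r^2 - 384*r + 64)
(5) = 4 - 30*s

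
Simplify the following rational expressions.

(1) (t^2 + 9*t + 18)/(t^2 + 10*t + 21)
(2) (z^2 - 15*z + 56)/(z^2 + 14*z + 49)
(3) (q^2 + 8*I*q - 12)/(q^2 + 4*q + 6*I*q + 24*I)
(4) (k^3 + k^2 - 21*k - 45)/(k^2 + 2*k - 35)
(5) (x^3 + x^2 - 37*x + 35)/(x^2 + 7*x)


(1) = (t + 6)/(t + 7)
(2) = (z^2 - 15*z + 56)/(z^2 + 14*z + 49)
(3) = (q + 2*I)/(q + 4)
(4) = (k^2 + 6*k + 9)/(k + 7)
(5) = (x^2 - 6*x + 5)/x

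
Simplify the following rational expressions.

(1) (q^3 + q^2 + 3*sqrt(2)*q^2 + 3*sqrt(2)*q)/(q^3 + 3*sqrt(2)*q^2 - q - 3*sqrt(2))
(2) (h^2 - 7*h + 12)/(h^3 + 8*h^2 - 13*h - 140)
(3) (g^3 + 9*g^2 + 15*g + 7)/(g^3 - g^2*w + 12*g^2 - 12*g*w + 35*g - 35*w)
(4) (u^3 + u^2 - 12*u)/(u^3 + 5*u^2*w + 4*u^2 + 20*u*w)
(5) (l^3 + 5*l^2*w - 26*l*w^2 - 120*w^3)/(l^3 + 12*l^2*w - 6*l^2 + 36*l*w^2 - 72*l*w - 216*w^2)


(1) = q/(q - 1)
(2) = (h - 3)/(h^2 + 12*h + 35)
(3) = (-g^2 - 2*g - 1)/(-g^2 + g*w - 5*g + 5*w)
(4) = (u - 3)/(u + 5*w)
(5) = (l^2 - l*w - 20*w^2)/(l^2 + 6*l*w - 6*l - 36*w)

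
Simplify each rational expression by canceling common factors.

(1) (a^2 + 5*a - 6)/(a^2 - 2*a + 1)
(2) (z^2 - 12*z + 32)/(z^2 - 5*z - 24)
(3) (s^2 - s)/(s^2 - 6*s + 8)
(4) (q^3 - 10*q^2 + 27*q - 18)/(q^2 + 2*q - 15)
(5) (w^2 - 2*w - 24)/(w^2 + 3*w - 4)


(1) = (a + 6)/(a - 1)
(2) = (z - 4)/(z + 3)
(3) = (s^2 - s)/(s^2 - 6*s + 8)
(4) = (q^2 - 7*q + 6)/(q + 5)
(5) = (w - 6)/(w - 1)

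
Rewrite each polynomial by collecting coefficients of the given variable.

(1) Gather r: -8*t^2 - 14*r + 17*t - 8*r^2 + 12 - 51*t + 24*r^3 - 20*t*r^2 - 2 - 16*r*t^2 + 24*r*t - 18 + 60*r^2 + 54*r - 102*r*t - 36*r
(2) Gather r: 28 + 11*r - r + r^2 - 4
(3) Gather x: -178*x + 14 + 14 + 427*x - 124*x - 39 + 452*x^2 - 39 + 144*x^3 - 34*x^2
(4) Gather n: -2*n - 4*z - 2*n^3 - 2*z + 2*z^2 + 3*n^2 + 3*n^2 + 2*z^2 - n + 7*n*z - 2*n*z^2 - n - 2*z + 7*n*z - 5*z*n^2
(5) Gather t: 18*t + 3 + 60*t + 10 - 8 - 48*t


(1) = 24*r^3 + r^2*(52 - 20*t) + r*(-16*t^2 - 78*t + 4) - 8*t^2 - 34*t - 8
(2) = r^2 + 10*r + 24
(3) = 144*x^3 + 418*x^2 + 125*x - 50
(4) = -2*n^3 + n^2*(6 - 5*z) + n*(-2*z^2 + 14*z - 4) + 4*z^2 - 8*z
(5) = 30*t + 5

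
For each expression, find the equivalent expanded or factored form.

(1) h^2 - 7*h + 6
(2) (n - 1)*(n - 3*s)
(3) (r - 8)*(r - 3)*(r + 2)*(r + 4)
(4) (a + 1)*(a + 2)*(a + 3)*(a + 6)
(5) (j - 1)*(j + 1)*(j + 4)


(1) = (h - 6)*(h - 1)
(2) = n^2 - 3*n*s - n + 3*s
(3) = r^4 - 5*r^3 - 34*r^2 + 56*r + 192
(4) = a^4 + 12*a^3 + 47*a^2 + 72*a + 36
(5) = j^3 + 4*j^2 - j - 4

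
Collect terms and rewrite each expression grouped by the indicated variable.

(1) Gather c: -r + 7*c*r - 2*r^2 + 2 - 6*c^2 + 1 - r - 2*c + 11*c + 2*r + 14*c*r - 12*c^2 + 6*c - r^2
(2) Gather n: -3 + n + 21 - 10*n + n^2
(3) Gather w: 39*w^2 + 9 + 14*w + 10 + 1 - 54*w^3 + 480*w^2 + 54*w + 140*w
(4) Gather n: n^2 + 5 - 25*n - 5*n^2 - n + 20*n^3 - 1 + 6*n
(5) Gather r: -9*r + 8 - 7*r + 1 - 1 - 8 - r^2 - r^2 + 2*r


(1) = -18*c^2 + c*(21*r + 15) - 3*r^2 + 3
(2) = n^2 - 9*n + 18
(3) = -54*w^3 + 519*w^2 + 208*w + 20
(4) = 20*n^3 - 4*n^2 - 20*n + 4
(5) = -2*r^2 - 14*r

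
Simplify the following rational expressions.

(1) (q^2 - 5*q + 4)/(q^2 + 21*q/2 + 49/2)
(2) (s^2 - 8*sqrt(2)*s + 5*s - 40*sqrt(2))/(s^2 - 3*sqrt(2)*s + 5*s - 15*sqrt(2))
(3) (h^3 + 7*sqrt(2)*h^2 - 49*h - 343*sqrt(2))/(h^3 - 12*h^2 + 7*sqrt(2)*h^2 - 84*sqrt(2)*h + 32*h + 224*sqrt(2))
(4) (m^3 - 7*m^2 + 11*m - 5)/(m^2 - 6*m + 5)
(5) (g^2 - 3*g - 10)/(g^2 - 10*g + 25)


(1) = (2*q^2 - 10*q + 8)/(2*q^2 + 21*q + 49)
(2) = (s - 8*sqrt(2))/(s - 3*sqrt(2))
(3) = (h^2 - 49)/(h^2 - 12*h + 32)
(4) = m - 1
(5) = (g + 2)/(g - 5)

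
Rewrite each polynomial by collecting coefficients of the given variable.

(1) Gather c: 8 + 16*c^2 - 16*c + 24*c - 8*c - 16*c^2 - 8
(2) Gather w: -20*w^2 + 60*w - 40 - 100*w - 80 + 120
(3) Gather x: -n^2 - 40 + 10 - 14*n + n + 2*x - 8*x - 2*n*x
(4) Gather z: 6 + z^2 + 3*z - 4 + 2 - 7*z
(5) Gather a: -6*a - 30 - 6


(1) = 0
(2) = -20*w^2 - 40*w
(3) = -n^2 - 13*n + x*(-2*n - 6) - 30
(4) = z^2 - 4*z + 4
(5) = -6*a - 36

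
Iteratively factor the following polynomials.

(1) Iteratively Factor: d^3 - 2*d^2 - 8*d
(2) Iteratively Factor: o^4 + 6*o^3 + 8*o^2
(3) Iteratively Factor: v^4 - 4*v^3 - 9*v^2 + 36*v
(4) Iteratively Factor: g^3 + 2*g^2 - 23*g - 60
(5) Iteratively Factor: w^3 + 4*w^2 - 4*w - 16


(1) = (d + 2)*(d^2 - 4*d) = d*(d + 2)*(d - 4)
(2) = (o)*(o^3 + 6*o^2 + 8*o) = o^2*(o^2 + 6*o + 8) = o^2*(o + 4)*(o + 2)
(3) = (v)*(v^3 - 4*v^2 - 9*v + 36) = v*(v + 3)*(v^2 - 7*v + 12) = v*(v - 3)*(v + 3)*(v - 4)
(4) = (g - 5)*(g^2 + 7*g + 12) = (g - 5)*(g + 4)*(g + 3)
(5) = (w + 2)*(w^2 + 2*w - 8) = (w + 2)*(w + 4)*(w - 2)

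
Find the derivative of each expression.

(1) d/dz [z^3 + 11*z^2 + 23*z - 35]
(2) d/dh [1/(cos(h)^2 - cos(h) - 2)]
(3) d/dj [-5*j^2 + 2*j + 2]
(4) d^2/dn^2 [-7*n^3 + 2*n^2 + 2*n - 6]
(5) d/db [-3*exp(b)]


(1) = 3*z^2 + 22*z + 23
(2) = (2*cos(h) - 1)*sin(h)/(sin(h)^2 + cos(h) + 1)^2
(3) = 2 - 10*j
(4) = 4 - 42*n
(5) = -3*exp(b)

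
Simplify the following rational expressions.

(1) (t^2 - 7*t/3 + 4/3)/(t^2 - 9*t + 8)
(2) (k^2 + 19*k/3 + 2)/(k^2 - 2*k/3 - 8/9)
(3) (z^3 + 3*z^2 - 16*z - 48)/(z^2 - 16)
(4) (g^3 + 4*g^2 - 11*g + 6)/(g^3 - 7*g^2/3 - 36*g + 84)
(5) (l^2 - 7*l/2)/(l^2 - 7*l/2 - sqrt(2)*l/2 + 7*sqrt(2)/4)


(1) = (3*t - 4)/(3*t - 24)
(2) = (9*k^2 + 57*k + 18)/(9*k^2 - 6*k - 8)
(3) = z + 3
(4) = (3*g^2 - 6*g + 3)/(3*g^2 - 25*g + 42)
(5) = 8*l/(8*l - 4*sqrt(2))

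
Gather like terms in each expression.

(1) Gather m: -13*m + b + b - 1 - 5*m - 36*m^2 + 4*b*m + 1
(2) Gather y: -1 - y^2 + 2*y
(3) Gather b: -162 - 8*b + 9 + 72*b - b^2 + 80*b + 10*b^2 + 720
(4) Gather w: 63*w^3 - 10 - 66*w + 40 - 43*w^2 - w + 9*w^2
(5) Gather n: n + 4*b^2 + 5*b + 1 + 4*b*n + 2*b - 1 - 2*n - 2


(1) = 2*b - 36*m^2 + m*(4*b - 18)
(2) = -y^2 + 2*y - 1
(3) = 9*b^2 + 144*b + 567
(4) = 63*w^3 - 34*w^2 - 67*w + 30
(5) = 4*b^2 + 7*b + n*(4*b - 1) - 2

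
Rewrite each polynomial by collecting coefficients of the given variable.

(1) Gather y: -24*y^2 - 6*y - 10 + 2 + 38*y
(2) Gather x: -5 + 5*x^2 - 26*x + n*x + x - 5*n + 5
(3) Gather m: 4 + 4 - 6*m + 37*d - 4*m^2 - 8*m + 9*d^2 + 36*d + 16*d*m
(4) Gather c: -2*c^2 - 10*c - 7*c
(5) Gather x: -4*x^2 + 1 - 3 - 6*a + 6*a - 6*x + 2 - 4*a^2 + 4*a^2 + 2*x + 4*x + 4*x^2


(1) = -24*y^2 + 32*y - 8
(2) = -5*n + 5*x^2 + x*(n - 25)
(3) = 9*d^2 + 73*d - 4*m^2 + m*(16*d - 14) + 8
(4) = -2*c^2 - 17*c
(5) = 0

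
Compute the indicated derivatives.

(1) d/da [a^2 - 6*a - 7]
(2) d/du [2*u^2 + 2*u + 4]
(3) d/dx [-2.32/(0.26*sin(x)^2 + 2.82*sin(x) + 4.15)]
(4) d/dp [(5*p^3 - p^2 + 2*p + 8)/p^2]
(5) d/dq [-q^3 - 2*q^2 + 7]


(1) = 2*a - 6
(2) = 4*u + 2
(3) = (1.2064*sin(x) + 6.5424)*cos(x)/(0.26*sin(x)^2 + 2.82*sin(x) + 4.15)^2
(4) = 5 - 2/p^2 - 16/p^3
(5) = q*(-3*q - 4)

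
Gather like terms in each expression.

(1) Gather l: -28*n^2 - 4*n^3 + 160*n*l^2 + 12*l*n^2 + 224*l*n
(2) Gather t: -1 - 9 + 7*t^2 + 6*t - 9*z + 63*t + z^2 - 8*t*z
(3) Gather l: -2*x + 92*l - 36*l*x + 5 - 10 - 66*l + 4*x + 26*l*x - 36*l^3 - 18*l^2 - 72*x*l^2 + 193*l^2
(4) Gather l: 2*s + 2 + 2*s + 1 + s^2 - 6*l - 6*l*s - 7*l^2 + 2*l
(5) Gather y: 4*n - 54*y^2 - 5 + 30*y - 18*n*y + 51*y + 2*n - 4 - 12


(1) = 160*l^2*n + l*(12*n^2 + 224*n) - 4*n^3 - 28*n^2
(2) = 7*t^2 + t*(69 - 8*z) + z^2 - 9*z - 10
(3) = -36*l^3 + l^2*(175 - 72*x) + l*(26 - 10*x) + 2*x - 5
(4) = -7*l^2 + l*(-6*s - 4) + s^2 + 4*s + 3
(5) = 6*n - 54*y^2 + y*(81 - 18*n) - 21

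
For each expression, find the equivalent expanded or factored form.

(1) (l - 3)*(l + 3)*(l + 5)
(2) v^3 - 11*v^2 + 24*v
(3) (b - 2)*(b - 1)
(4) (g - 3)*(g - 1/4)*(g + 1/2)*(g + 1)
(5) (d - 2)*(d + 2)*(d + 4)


(1) = l^3 + 5*l^2 - 9*l - 45
(2) = v*(v - 8)*(v - 3)
(3) = b^2 - 3*b + 2
(4) = g^4 - 7*g^3/4 - 29*g^2/8 - g/2 + 3/8
(5) = d^3 + 4*d^2 - 4*d - 16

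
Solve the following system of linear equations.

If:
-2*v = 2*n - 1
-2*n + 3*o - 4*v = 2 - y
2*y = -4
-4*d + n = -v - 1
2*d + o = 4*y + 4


Then:
d = 3/8
n = 81/8
o = -19/4
v = -77/8
y = -2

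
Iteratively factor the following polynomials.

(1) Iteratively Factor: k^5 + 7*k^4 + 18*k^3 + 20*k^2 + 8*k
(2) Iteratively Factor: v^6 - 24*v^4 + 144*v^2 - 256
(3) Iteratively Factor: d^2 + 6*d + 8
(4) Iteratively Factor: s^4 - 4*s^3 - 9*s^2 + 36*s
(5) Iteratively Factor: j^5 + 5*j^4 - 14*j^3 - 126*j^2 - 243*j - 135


(1) = (k + 2)*(k^4 + 5*k^3 + 8*k^2 + 4*k) = (k + 2)^2*(k^3 + 3*k^2 + 2*k) = k*(k + 2)^2*(k^2 + 3*k + 2) = k*(k + 2)^3*(k + 1)
(2) = (v - 2)*(v^5 + 2*v^4 - 20*v^3 - 40*v^2 + 64*v + 128) = (v - 4)*(v - 2)*(v^4 + 6*v^3 + 4*v^2 - 24*v - 32) = (v - 4)*(v - 2)*(v + 4)*(v^3 + 2*v^2 - 4*v - 8) = (v - 4)*(v - 2)*(v + 2)*(v + 4)*(v^2 - 4) = (v - 4)*(v - 2)^2*(v + 2)*(v + 4)*(v + 2)
(3) = (d + 2)*(d + 4)
(4) = (s + 3)*(s^3 - 7*s^2 + 12*s) = (s - 3)*(s + 3)*(s^2 - 4*s) = s*(s - 3)*(s + 3)*(s - 4)
(5) = (j + 3)*(j^4 + 2*j^3 - 20*j^2 - 66*j - 45) = (j + 3)^2*(j^3 - j^2 - 17*j - 15) = (j + 1)*(j + 3)^2*(j^2 - 2*j - 15) = (j - 5)*(j + 1)*(j + 3)^2*(j + 3)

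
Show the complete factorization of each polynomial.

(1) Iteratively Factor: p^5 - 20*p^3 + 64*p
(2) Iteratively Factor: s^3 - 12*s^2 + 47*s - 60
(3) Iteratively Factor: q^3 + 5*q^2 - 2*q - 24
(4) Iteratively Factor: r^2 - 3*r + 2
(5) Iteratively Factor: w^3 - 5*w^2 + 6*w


(1) = (p - 2)*(p^4 + 2*p^3 - 16*p^2 - 32*p) = (p - 4)*(p - 2)*(p^3 + 6*p^2 + 8*p) = p*(p - 4)*(p - 2)*(p^2 + 6*p + 8) = p*(p - 4)*(p - 2)*(p + 4)*(p + 2)
(2) = (s - 3)*(s^2 - 9*s + 20) = (s - 5)*(s - 3)*(s - 4)
(3) = (q + 4)*(q^2 + q - 6) = (q - 2)*(q + 4)*(q + 3)
(4) = (r - 2)*(r - 1)
(5) = (w)*(w^2 - 5*w + 6) = w*(w - 3)*(w - 2)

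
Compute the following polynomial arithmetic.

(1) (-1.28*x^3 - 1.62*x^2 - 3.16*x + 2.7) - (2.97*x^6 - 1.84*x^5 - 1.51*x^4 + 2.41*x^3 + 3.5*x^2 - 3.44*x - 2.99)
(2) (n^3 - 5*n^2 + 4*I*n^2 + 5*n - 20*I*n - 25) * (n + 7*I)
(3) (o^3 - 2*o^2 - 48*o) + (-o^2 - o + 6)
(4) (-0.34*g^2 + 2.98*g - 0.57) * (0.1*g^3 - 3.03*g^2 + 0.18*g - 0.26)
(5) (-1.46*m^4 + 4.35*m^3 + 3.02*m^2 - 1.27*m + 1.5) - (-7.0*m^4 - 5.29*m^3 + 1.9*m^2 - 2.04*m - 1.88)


(1) = -2.97*x^6 + 1.84*x^5 + 1.51*x^4 - 3.69*x^3 - 5.12*x^2 + 0.28*x + 5.69
(2) = n^4 - 5*n^3 + 11*I*n^3 - 23*n^2 - 55*I*n^2 + 115*n + 35*I*n - 175*I
(3) = o^3 - 3*o^2 - 49*o + 6
(4) = -0.034*g^5 + 1.3282*g^4 - 9.1476*g^3 + 2.3519*g^2 - 0.8774*g + 0.1482
(5) = 5.54*m^4 + 9.64*m^3 + 1.12*m^2 + 0.77*m + 3.38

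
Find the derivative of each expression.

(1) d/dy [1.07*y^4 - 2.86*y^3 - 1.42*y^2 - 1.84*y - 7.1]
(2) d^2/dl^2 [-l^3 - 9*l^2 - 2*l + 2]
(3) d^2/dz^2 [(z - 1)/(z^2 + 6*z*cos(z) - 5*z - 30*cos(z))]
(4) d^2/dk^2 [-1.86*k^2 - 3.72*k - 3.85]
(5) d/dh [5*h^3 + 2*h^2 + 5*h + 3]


(1) = 4.28*y^3 - 8.58*y^2 - 2.84*y - 1.84
(2) = -6*l - 18
(3) = 2*((z - 1)*(-6*z*sin(z) + 2*z + 30*sin(z) + 6*cos(z) - 5)^2 + 3*(z^2 + 6*z*cos(z) - 5*z - 30*cos(z))*(z^2*cos(z) + 4*z*sin(z) - 6*z*cos(z) - z - 12*sin(z) + 3*cos(z) + 2))/((z - 5)^3*(z + 6*cos(z))^3)
(4) = -3.72000000000000
(5) = 15*h^2 + 4*h + 5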